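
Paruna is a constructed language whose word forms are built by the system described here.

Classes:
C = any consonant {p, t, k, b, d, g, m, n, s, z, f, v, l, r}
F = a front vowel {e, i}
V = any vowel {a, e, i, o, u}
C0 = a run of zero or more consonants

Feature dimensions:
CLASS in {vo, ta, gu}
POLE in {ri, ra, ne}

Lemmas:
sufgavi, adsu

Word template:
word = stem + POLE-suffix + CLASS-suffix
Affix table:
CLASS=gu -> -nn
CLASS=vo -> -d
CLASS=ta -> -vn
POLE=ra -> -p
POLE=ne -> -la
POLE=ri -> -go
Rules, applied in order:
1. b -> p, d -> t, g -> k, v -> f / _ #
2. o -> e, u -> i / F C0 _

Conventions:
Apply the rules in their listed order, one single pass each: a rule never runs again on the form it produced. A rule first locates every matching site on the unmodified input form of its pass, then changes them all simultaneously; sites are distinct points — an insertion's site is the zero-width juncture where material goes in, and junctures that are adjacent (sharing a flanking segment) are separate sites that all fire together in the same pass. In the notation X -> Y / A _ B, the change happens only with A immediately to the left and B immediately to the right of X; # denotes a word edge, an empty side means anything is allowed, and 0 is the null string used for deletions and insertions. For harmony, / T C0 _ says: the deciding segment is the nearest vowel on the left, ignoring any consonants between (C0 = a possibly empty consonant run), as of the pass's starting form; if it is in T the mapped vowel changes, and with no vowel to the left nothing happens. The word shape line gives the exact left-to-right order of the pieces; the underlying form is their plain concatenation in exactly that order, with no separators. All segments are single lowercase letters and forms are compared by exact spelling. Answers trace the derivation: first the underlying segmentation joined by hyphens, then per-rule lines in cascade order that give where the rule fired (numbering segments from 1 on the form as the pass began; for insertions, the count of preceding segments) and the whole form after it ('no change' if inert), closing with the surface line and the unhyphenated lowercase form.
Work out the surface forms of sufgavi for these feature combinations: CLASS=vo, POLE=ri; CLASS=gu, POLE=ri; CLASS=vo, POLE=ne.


cell CLASS=vo, POLE=ri:
underlying: sufgavi-go-d
1. b -> p, d -> t, g -> k, v -> f / _ #: fires at position(s) 10: sufgavigot
2. o -> e, u -> i / F C0 _: fires at position(s) 9: sufgaviget
surface: sufgaviget

cell CLASS=gu, POLE=ri:
underlying: sufgavi-go-nn
1. b -> p, d -> t, g -> k, v -> f / _ #: no change
2. o -> e, u -> i / F C0 _: fires at position(s) 9: sufgavigenn
surface: sufgavigenn

cell CLASS=vo, POLE=ne:
underlying: sufgavi-la-d
1. b -> p, d -> t, g -> k, v -> f / _ #: fires at position(s) 10: sufgavilat
2. o -> e, u -> i / F C0 _: no change
surface: sufgavilat


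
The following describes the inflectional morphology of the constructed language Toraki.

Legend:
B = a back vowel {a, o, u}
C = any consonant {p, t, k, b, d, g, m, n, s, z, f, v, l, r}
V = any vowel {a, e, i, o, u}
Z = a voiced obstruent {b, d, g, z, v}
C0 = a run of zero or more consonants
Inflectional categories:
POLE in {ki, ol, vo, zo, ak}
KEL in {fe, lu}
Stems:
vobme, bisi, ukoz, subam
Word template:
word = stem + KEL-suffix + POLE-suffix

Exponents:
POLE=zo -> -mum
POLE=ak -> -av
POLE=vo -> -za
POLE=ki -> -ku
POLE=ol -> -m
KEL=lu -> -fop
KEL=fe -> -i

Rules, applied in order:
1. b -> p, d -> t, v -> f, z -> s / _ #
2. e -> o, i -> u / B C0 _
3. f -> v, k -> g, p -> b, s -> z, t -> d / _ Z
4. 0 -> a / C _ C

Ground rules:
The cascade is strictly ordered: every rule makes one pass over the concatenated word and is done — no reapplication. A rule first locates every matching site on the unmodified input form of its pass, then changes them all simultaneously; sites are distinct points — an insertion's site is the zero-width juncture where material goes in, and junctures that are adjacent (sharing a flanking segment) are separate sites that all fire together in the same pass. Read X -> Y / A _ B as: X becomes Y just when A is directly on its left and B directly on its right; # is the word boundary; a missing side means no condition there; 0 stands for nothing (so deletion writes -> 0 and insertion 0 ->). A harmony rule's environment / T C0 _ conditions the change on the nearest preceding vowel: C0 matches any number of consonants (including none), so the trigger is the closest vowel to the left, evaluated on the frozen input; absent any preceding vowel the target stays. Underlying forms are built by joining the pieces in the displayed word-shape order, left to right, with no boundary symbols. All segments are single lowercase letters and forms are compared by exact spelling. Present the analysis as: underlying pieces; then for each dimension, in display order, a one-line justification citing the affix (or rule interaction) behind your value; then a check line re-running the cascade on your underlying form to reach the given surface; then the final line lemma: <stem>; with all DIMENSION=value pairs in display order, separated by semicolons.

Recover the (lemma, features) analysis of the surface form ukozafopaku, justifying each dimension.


underlying: ukoz-fop-ku
POLE=ki - signalled by the affix -ku
KEL=lu - signalled by the affix -fop
check: ukozfopku -> ukozfopku -> ukozfopku -> ukozfopku -> ukozafopaku
lemma: ukoz; POLE=ki; KEL=lu


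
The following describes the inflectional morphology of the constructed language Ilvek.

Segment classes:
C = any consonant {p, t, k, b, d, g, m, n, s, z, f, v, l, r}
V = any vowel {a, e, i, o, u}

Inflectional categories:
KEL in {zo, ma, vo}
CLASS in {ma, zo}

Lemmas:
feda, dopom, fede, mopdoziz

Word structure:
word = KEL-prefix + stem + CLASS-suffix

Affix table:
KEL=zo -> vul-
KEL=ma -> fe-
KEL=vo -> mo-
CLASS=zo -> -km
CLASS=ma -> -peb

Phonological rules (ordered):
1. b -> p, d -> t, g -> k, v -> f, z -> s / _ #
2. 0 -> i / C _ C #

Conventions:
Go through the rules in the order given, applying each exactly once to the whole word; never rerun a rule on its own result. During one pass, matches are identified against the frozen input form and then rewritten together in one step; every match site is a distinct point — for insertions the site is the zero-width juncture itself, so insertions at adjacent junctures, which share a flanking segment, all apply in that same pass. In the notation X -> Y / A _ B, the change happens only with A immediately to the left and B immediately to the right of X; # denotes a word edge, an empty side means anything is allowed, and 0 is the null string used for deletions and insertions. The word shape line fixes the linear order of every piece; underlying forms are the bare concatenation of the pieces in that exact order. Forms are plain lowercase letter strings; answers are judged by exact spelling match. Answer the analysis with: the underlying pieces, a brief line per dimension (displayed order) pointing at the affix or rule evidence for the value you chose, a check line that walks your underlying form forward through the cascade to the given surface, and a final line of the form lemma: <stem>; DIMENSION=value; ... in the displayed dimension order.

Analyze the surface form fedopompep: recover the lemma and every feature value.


underlying: fe-dopom-peb
KEL=ma - signalled by the affix fe-
CLASS=ma - signalled by the affix -peb
check: fedopompeb -> fedopompep -> fedopompep
lemma: dopom; KEL=ma; CLASS=ma


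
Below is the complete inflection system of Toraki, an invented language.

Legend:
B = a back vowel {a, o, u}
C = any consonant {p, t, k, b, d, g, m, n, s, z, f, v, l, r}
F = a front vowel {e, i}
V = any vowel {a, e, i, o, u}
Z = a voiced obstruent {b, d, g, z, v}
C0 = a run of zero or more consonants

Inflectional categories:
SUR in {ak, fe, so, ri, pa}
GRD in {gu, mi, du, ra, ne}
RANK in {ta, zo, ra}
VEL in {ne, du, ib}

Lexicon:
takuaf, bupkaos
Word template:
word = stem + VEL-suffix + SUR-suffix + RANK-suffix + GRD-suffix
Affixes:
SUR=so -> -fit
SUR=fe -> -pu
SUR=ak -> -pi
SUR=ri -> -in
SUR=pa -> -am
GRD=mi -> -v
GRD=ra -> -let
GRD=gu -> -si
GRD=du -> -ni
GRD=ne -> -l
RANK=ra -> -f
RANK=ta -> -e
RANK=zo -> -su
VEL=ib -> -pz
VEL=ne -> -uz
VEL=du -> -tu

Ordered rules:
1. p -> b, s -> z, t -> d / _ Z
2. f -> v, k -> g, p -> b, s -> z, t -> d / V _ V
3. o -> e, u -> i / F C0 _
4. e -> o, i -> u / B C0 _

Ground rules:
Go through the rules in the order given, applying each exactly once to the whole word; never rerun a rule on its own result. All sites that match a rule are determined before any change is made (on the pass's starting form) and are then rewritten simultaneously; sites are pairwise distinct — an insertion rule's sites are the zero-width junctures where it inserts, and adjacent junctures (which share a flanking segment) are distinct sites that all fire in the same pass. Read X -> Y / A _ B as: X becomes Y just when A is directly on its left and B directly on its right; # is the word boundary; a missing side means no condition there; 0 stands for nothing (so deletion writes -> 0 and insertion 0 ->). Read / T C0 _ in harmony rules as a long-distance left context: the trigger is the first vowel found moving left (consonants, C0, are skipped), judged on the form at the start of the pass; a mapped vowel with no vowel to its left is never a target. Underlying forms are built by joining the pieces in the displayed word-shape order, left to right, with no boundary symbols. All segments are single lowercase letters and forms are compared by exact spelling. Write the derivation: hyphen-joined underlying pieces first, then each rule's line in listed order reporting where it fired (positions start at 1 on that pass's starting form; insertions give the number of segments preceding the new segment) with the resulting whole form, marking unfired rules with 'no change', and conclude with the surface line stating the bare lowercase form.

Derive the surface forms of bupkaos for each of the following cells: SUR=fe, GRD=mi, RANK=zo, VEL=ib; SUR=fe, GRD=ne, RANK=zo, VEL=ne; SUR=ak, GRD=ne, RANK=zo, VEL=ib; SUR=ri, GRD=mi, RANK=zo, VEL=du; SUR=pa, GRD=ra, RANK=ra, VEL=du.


cell SUR=fe, GRD=mi, RANK=zo, VEL=ib:
underlying: bupkaos-pz-pu-su-v
1. p -> b, s -> z, t -> d / _ Z: fires at position(s) 8: bupkaosbzpusuv
2. f -> v, k -> g, p -> b, s -> z, t -> d / V _ V: fires at position(s) 12: bupkaosbzpuzuv
3. o -> e, u -> i / F C0 _: no change
4. e -> o, i -> u / B C0 _: no change
surface: bupkaosbzpuzuv

cell SUR=fe, GRD=ne, RANK=zo, VEL=ne:
underlying: bupkaos-uz-pu-su-l
1. p -> b, s -> z, t -> d / _ Z: no change
2. f -> v, k -> g, p -> b, s -> z, t -> d / V _ V: fires at position(s) 7, 12: bupkaozuzpuzul
3. o -> e, u -> i / F C0 _: no change
4. e -> o, i -> u / B C0 _: no change
surface: bupkaozuzpuzul

cell SUR=ak, GRD=ne, RANK=zo, VEL=ib:
underlying: bupkaos-pz-pi-su-l
1. p -> b, s -> z, t -> d / _ Z: fires at position(s) 8: bupkaosbzpisul
2. f -> v, k -> g, p -> b, s -> z, t -> d / V _ V: fires at position(s) 12: bupkaosbzpizul
3. o -> e, u -> i / F C0 _: fires at position(s) 13: bupkaosbzpizil
4. e -> o, i -> u / B C0 _: fires at position(s) 11: bupkaosbzpuzil
surface: bupkaosbzpuzil

cell SUR=ri, GRD=mi, RANK=zo, VEL=du:
underlying: bupkaos-tu-in-su-v
1. p -> b, s -> z, t -> d / _ Z: no change
2. f -> v, k -> g, p -> b, s -> z, t -> d / V _ V: no change
3. o -> e, u -> i / F C0 _: fires at position(s) 13: bupkaostuinsiv
4. e -> o, i -> u / B C0 _: fires at position(s) 10: bupkaostuunsiv
surface: bupkaostuunsiv

cell SUR=pa, GRD=ra, RANK=ra, VEL=du:
underlying: bupkaos-tu-am-f-let
1. p -> b, s -> z, t -> d / _ Z: no change
2. f -> v, k -> g, p -> b, s -> z, t -> d / V _ V: no change
3. o -> e, u -> i / F C0 _: no change
4. e -> o, i -> u / B C0 _: fires at position(s) 14: bupkaostuamflot
surface: bupkaostuamflot


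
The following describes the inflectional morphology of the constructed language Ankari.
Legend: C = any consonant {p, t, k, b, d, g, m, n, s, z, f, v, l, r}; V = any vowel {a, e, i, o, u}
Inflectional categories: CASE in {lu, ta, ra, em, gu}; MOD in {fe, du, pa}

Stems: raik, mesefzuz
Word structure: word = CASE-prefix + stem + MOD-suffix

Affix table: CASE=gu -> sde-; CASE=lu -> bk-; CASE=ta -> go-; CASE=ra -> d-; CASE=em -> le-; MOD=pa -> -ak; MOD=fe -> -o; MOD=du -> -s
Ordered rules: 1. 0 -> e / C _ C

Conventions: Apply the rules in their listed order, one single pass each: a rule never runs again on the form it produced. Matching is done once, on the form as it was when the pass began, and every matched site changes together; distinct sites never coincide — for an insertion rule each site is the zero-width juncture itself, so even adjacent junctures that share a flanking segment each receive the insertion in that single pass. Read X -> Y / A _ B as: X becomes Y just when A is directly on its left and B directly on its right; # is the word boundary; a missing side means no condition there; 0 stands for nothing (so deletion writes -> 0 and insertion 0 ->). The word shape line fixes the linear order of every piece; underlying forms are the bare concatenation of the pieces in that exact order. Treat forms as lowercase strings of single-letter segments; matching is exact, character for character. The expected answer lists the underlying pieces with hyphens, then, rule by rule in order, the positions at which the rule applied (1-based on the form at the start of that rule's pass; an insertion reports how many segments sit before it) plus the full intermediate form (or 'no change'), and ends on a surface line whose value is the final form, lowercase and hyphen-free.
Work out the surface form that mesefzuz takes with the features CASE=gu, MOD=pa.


underlying: sde-mesefzuz-ak
1. 0 -> e / C _ C: inserts after position(s) 1, 8: sedemesefezuzak
surface: sedemesefezuzak


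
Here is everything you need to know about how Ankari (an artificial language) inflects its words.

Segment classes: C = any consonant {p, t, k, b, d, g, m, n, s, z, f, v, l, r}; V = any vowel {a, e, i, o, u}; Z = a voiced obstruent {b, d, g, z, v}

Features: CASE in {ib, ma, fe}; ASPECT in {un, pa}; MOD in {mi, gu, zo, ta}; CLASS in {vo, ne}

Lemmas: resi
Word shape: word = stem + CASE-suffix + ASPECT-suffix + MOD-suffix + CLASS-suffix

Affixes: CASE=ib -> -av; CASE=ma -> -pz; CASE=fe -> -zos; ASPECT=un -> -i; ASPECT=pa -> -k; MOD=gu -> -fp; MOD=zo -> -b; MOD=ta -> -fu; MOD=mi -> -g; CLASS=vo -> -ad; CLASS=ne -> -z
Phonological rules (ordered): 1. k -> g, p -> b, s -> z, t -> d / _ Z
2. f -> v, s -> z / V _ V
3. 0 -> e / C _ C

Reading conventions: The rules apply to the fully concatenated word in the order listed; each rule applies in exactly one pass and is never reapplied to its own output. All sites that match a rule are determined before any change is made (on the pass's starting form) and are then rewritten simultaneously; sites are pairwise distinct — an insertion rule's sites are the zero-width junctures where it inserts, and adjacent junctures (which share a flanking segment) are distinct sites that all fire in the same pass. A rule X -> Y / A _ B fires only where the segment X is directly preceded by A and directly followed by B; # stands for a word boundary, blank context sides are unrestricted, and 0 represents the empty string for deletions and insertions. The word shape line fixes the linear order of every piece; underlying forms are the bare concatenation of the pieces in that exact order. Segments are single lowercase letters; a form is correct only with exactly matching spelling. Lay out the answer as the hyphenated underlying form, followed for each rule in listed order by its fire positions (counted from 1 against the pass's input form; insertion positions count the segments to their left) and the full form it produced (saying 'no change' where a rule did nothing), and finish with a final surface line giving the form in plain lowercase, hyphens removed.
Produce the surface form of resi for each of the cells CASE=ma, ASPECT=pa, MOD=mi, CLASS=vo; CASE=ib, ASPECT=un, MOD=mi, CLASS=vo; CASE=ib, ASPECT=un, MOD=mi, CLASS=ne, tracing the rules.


cell CASE=ma, ASPECT=pa, MOD=mi, CLASS=vo:
underlying: resi-pz-k-g-ad
1. k -> g, p -> b, s -> z, t -> d / _ Z: fires at position(s) 5, 7: resibzggad
2. f -> v, s -> z / V _ V: fires at position(s) 3: rezibzggad
3. 0 -> e / C _ C: inserts after position(s) 5, 6, 7: rezibezegegad
surface: rezibezegegad

cell CASE=ib, ASPECT=un, MOD=mi, CLASS=vo:
underlying: resi-av-i-g-ad
1. k -> g, p -> b, s -> z, t -> d / _ Z: no change
2. f -> v, s -> z / V _ V: fires at position(s) 3: reziavigad
3. 0 -> e / C _ C: no change
surface: reziavigad

cell CASE=ib, ASPECT=un, MOD=mi, CLASS=ne:
underlying: resi-av-i-g-z
1. k -> g, p -> b, s -> z, t -> d / _ Z: no change
2. f -> v, s -> z / V _ V: fires at position(s) 3: reziavigz
3. 0 -> e / C _ C: inserts after position(s) 8: reziavigez
surface: reziavigez


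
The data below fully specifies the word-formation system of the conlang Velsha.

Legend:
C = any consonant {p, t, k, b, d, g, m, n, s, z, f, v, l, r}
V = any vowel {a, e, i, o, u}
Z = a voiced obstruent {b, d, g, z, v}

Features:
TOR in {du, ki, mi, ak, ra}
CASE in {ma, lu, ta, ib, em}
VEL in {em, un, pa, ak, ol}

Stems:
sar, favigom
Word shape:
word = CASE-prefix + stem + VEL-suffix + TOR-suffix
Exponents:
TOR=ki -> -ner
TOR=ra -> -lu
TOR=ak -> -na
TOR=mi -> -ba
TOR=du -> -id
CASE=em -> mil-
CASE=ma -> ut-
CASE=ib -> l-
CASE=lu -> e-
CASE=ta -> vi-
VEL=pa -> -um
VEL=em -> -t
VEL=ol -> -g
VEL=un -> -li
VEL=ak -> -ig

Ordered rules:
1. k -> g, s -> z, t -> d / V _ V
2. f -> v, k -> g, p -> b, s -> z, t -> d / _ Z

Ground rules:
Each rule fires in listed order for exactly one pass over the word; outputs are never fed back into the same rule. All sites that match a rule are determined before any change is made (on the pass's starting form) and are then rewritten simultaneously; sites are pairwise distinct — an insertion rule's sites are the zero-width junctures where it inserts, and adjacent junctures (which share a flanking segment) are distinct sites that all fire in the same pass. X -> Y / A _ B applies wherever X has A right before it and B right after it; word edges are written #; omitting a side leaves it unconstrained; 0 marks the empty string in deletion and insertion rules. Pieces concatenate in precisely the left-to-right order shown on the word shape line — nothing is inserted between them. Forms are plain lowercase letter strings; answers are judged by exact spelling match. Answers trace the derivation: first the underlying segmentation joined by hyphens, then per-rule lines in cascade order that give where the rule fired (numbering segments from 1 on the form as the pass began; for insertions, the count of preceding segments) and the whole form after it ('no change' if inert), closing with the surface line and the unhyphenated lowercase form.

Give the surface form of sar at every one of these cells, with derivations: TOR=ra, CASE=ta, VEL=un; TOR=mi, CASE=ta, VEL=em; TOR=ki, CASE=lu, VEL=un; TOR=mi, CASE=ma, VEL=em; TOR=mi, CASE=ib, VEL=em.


cell TOR=ra, CASE=ta, VEL=un:
underlying: vi-sar-li-lu
1. k -> g, s -> z, t -> d / V _ V: fires at position(s) 3: vizarlilu
2. f -> v, k -> g, p -> b, s -> z, t -> d / _ Z: no change
surface: vizarlilu

cell TOR=mi, CASE=ta, VEL=em:
underlying: vi-sar-t-ba
1. k -> g, s -> z, t -> d / V _ V: fires at position(s) 3: vizartba
2. f -> v, k -> g, p -> b, s -> z, t -> d / _ Z: fires at position(s) 6: vizardba
surface: vizardba

cell TOR=ki, CASE=lu, VEL=un:
underlying: e-sar-li-ner
1. k -> g, s -> z, t -> d / V _ V: fires at position(s) 2: ezarliner
2. f -> v, k -> g, p -> b, s -> z, t -> d / _ Z: no change
surface: ezarliner

cell TOR=mi, CASE=ma, VEL=em:
underlying: ut-sar-t-ba
1. k -> g, s -> z, t -> d / V _ V: no change
2. f -> v, k -> g, p -> b, s -> z, t -> d / _ Z: fires at position(s) 6: utsardba
surface: utsardba

cell TOR=mi, CASE=ib, VEL=em:
underlying: l-sar-t-ba
1. k -> g, s -> z, t -> d / V _ V: no change
2. f -> v, k -> g, p -> b, s -> z, t -> d / _ Z: fires at position(s) 5: lsardba
surface: lsardba


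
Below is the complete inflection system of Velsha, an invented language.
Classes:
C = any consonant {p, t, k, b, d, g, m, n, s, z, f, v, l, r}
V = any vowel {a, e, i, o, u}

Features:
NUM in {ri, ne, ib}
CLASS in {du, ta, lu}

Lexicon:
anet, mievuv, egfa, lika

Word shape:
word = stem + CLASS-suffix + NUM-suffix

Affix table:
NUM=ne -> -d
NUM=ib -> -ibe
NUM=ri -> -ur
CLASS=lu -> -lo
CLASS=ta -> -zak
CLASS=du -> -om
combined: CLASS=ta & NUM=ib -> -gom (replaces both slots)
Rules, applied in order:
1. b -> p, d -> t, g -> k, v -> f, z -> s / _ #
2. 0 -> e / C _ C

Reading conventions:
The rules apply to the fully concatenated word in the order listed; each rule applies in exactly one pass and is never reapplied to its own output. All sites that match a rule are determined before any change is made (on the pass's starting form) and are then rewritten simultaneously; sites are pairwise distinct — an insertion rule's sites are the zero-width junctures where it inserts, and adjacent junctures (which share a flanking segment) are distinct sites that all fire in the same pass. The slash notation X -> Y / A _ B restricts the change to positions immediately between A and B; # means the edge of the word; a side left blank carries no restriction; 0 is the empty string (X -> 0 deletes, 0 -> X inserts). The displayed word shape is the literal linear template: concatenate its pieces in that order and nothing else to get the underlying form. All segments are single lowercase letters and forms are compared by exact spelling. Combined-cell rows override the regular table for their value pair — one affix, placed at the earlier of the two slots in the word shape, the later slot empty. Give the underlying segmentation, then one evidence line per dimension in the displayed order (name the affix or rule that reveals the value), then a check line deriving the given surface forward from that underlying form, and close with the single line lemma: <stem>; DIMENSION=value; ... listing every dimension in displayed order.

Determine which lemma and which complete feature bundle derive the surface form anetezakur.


underlying: anet-zak-ur
NUM=ri - signalled by the affix -ur
CLASS=ta - signalled by the affix -zak
check: anetzakur -> anetzakur -> anetezakur
lemma: anet; NUM=ri; CLASS=ta


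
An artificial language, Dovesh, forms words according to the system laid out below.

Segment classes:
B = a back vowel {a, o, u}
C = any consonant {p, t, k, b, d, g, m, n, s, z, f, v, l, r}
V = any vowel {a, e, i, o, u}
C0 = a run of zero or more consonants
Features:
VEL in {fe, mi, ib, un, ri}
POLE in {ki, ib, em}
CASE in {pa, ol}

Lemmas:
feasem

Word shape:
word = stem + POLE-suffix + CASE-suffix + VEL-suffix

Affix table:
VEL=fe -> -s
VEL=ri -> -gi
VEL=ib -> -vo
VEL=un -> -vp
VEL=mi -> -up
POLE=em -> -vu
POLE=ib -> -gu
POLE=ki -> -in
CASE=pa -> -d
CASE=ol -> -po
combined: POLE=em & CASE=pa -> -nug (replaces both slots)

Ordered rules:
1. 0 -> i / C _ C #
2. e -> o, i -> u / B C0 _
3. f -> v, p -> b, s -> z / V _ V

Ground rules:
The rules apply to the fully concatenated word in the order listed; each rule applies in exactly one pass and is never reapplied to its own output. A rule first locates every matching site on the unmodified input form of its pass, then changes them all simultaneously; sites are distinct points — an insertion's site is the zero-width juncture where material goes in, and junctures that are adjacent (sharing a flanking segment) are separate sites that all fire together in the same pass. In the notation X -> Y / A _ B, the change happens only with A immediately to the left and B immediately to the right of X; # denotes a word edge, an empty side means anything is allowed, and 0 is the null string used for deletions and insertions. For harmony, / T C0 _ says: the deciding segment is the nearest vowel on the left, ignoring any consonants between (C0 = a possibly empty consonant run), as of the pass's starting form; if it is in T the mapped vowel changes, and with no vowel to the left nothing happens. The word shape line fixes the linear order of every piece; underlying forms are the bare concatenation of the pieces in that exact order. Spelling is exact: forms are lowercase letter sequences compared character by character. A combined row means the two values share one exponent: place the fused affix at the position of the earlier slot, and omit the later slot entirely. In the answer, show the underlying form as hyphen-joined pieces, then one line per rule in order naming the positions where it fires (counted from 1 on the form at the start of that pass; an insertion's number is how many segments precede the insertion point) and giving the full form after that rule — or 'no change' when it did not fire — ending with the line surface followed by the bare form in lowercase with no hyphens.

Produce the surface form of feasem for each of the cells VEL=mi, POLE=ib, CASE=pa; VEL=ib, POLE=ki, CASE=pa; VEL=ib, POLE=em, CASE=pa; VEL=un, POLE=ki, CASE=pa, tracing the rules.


cell VEL=mi, POLE=ib, CASE=pa:
underlying: feasem-gu-d-up
1. 0 -> i / C _ C #: no change
2. e -> o, i -> u / B C0 _: fires at position(s) 5: feasomgudup
3. f -> v, p -> b, s -> z / V _ V: fires at position(s) 4: feazomgudup
surface: feazomgudup

cell VEL=ib, POLE=ki, CASE=pa:
underlying: feasem-in-d-vo
1. 0 -> i / C _ C #: no change
2. e -> o, i -> u / B C0 _: fires at position(s) 5: feasomindvo
3. f -> v, p -> b, s -> z / V _ V: fires at position(s) 4: feazomindvo
surface: feazomindvo

cell VEL=ib, POLE=em, CASE=pa:
underlying: feasem-nug-vo
1. 0 -> i / C _ C #: no change
2. e -> o, i -> u / B C0 _: fires at position(s) 5: feasomnugvo
3. f -> v, p -> b, s -> z / V _ V: fires at position(s) 4: feazomnugvo
surface: feazomnugvo

cell VEL=un, POLE=ki, CASE=pa:
underlying: feasem-in-d-vp
1. 0 -> i / C _ C #: inserts after position(s) 10: feasemindvip
2. e -> o, i -> u / B C0 _: fires at position(s) 5: feasomindvip
3. f -> v, p -> b, s -> z / V _ V: fires at position(s) 4: feazomindvip
surface: feazomindvip


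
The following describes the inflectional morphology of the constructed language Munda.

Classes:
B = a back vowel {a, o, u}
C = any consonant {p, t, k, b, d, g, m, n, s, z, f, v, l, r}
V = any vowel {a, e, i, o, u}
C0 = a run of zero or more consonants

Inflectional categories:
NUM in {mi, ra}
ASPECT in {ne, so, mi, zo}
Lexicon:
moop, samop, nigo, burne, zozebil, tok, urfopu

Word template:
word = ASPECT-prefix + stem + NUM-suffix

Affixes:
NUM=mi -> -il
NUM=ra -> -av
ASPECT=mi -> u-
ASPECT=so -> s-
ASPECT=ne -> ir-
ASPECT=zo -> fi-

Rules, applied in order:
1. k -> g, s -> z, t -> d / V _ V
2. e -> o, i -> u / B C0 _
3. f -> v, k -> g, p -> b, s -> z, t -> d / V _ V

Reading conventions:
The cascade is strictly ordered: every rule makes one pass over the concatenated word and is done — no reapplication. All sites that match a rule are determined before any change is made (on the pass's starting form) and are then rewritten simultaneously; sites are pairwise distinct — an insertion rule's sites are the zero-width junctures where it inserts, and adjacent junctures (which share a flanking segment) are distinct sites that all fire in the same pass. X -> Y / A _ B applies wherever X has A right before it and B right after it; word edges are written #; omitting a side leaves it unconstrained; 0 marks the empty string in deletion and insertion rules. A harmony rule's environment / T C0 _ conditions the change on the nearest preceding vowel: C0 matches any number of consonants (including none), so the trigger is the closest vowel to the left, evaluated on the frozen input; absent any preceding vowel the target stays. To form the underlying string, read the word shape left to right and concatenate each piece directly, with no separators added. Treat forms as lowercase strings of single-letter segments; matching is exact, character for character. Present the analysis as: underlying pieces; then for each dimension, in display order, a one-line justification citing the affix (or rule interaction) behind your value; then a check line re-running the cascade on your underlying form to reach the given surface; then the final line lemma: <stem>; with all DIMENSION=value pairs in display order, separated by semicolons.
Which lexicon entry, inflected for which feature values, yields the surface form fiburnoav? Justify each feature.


underlying: fi-burne-av
NUM=ra - signalled by the affix -av
ASPECT=zo - signalled by the affix fi-
check: fiburneav -> fiburneav -> fiburnoav -> fiburnoav
lemma: burne; NUM=ra; ASPECT=zo


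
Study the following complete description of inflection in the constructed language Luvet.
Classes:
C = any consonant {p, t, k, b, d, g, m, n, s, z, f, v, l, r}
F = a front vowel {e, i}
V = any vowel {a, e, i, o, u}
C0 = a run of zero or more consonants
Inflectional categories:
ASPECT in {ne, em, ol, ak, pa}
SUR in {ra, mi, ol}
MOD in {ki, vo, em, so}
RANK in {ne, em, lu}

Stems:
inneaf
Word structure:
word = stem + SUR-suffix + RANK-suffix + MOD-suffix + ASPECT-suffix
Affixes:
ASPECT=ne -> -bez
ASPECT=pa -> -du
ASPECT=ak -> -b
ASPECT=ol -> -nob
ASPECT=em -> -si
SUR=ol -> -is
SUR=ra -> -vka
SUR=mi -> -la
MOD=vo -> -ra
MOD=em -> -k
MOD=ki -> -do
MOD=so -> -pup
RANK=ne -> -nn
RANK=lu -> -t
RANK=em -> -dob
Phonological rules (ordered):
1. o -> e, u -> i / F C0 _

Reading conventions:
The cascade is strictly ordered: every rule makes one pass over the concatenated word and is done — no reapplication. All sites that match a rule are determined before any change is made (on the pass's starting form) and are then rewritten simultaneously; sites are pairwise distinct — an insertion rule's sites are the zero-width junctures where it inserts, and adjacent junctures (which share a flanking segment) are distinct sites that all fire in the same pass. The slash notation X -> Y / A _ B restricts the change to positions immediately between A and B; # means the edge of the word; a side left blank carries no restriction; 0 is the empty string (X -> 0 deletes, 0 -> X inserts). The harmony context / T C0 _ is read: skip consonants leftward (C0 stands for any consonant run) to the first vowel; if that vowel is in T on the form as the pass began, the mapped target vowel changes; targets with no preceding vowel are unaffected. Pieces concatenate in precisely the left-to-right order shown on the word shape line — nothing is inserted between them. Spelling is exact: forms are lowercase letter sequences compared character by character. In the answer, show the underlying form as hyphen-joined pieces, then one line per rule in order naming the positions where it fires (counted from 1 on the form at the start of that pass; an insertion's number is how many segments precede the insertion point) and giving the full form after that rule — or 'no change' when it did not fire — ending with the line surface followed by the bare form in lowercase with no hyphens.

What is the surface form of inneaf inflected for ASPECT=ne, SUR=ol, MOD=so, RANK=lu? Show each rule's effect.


underlying: inneaf-is-t-pup-bez
1. o -> e, u -> i / F C0 _: fires at position(s) 11: inneafistpipbez
surface: inneafistpipbez


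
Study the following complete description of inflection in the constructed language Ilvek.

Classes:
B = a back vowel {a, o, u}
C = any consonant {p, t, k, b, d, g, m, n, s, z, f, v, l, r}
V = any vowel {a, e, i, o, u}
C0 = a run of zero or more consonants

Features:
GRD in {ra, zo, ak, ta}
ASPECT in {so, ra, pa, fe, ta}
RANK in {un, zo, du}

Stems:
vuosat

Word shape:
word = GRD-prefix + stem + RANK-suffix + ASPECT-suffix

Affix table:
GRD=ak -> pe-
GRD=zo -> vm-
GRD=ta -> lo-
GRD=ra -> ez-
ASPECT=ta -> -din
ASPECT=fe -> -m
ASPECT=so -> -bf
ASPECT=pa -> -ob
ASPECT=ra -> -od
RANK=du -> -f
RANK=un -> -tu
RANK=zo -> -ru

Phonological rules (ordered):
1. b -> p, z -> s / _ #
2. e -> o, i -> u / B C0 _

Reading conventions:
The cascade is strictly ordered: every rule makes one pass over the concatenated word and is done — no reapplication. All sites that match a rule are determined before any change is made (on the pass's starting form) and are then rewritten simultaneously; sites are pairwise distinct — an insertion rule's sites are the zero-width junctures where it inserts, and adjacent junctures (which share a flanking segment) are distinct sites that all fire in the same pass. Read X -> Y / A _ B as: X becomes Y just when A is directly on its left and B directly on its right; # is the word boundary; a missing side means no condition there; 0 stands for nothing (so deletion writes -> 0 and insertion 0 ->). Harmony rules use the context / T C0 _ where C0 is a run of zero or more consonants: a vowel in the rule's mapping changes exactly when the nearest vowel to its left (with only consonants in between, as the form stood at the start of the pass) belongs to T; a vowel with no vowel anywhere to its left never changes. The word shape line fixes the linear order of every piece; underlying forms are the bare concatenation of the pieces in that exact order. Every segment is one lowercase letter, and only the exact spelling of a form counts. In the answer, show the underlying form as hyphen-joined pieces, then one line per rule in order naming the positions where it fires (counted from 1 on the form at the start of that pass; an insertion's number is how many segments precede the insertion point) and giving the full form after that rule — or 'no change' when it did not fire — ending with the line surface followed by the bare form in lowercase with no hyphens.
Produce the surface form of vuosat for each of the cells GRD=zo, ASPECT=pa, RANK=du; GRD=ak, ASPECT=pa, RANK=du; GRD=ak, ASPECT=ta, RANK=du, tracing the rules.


cell GRD=zo, ASPECT=pa, RANK=du:
underlying: vm-vuosat-f-ob
1. b -> p, z -> s / _ #: fires at position(s) 11: vmvuosatfop
2. e -> o, i -> u / B C0 _: no change
surface: vmvuosatfop

cell GRD=ak, ASPECT=pa, RANK=du:
underlying: pe-vuosat-f-ob
1. b -> p, z -> s / _ #: fires at position(s) 11: pevuosatfop
2. e -> o, i -> u / B C0 _: no change
surface: pevuosatfop

cell GRD=ak, ASPECT=ta, RANK=du:
underlying: pe-vuosat-f-din
1. b -> p, z -> s / _ #: no change
2. e -> o, i -> u / B C0 _: fires at position(s) 11: pevuosatfdun
surface: pevuosatfdun


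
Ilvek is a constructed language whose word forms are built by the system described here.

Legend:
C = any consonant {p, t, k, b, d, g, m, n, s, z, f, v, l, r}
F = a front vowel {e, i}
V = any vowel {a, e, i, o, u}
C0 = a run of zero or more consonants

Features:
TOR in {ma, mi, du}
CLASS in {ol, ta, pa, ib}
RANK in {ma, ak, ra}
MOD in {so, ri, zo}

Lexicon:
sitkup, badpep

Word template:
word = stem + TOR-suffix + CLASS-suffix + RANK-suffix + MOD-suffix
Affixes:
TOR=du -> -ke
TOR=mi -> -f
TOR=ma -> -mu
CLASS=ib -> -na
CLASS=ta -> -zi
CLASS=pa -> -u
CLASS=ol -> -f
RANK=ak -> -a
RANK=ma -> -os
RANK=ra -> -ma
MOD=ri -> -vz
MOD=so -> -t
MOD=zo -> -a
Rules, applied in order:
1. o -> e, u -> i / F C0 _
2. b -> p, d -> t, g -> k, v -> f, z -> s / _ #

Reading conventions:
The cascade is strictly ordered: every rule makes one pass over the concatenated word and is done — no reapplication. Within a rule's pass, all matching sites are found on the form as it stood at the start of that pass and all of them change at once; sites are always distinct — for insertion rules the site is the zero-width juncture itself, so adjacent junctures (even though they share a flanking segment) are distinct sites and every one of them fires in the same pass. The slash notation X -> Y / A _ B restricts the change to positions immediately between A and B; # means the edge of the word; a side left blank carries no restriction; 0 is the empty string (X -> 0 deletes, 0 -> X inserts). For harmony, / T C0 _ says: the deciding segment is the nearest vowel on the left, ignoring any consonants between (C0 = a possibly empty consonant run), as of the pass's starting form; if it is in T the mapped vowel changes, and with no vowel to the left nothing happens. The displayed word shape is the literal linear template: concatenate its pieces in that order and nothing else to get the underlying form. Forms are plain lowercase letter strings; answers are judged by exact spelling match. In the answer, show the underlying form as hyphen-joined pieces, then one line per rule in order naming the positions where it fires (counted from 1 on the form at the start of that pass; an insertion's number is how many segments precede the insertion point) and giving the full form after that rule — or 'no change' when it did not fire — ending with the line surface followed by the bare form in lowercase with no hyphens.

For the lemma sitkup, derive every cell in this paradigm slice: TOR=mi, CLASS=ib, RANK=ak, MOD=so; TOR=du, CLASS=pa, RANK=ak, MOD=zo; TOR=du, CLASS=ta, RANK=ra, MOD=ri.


cell TOR=mi, CLASS=ib, RANK=ak, MOD=so:
underlying: sitkup-f-na-a-t
1. o -> e, u -> i / F C0 _: fires at position(s) 5: sitkipfnaat
2. b -> p, d -> t, g -> k, v -> f, z -> s / _ #: no change
surface: sitkipfnaat

cell TOR=du, CLASS=pa, RANK=ak, MOD=zo:
underlying: sitkup-ke-u-a-a
1. o -> e, u -> i / F C0 _: fires at position(s) 5, 9: sitkipkeiaa
2. b -> p, d -> t, g -> k, v -> f, z -> s / _ #: no change
surface: sitkipkeiaa

cell TOR=du, CLASS=ta, RANK=ra, MOD=ri:
underlying: sitkup-ke-zi-ma-vz
1. o -> e, u -> i / F C0 _: fires at position(s) 5: sitkipkezimavz
2. b -> p, d -> t, g -> k, v -> f, z -> s / _ #: fires at position(s) 14: sitkipkezimavs
surface: sitkipkezimavs


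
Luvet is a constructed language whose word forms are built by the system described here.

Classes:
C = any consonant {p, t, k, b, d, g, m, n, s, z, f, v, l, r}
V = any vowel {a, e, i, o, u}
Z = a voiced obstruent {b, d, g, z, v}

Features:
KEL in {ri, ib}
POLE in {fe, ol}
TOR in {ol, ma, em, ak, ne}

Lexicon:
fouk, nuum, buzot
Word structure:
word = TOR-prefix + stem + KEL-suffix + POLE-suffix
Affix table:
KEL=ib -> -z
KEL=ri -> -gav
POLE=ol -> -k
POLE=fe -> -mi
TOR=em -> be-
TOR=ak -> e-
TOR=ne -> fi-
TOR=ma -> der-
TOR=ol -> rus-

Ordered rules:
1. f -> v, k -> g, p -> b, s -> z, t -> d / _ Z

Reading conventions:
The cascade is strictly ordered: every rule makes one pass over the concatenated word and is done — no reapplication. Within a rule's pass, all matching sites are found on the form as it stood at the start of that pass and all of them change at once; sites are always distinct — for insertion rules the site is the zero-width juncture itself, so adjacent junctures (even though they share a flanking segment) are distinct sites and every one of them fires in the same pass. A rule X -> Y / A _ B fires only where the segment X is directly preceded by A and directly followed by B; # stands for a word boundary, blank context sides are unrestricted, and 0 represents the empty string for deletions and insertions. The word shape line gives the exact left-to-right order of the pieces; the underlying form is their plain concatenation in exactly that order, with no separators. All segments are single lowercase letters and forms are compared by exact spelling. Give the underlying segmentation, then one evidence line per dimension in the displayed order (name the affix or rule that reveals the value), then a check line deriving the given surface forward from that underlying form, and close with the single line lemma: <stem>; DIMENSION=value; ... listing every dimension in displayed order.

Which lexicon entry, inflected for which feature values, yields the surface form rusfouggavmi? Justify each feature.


underlying: rus-fouk-gav-mi
KEL=ri - signalled by the affix -gav
POLE=fe - signalled by the affix -mi
TOR=ol - signalled by the affix rus-
check: rusfoukgavmi -> rusfouggavmi
lemma: fouk; KEL=ri; POLE=fe; TOR=ol


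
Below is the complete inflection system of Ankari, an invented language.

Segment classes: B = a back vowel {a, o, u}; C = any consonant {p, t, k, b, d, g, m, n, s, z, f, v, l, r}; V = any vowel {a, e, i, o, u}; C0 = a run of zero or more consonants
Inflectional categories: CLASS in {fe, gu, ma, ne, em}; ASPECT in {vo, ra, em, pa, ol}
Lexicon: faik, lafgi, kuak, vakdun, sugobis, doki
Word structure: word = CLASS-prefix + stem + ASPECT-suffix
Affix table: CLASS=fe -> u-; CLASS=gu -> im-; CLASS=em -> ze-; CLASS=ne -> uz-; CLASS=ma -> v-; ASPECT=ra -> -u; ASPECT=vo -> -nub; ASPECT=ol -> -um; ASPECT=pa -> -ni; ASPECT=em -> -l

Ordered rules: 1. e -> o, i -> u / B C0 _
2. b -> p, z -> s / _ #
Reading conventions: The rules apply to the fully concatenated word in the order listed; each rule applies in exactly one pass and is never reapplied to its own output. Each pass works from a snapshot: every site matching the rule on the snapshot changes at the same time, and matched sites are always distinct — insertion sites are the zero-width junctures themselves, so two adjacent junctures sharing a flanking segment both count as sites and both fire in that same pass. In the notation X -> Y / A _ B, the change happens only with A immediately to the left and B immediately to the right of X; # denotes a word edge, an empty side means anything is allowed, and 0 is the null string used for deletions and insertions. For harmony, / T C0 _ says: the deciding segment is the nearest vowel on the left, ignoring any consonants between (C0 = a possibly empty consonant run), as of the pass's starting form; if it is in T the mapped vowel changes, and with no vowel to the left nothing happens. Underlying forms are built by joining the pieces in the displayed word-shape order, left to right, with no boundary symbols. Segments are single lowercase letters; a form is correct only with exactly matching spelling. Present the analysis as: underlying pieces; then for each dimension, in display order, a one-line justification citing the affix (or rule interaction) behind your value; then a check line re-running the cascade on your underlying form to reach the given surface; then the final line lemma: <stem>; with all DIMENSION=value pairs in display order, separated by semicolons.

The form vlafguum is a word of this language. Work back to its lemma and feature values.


underlying: v-lafgi-um
CLASS=ma - signalled by the affix v-
ASPECT=ol - signalled by the affix -um
check: vlafgium -> vlafguum -> vlafguum
lemma: lafgi; CLASS=ma; ASPECT=ol
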